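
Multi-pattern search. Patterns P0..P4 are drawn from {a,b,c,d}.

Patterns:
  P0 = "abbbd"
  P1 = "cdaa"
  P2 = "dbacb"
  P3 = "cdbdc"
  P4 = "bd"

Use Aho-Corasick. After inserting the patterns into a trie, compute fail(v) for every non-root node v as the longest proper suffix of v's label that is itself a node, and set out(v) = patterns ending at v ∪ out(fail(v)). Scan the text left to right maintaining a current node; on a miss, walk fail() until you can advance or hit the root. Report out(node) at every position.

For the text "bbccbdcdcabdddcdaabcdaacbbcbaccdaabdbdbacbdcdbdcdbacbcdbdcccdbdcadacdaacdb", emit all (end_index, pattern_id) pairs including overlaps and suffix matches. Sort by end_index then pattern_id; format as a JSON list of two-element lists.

Construct AC machine:
Trie (insert patterns):
  0='ε' goto a→1 b→18 c→6 d→10
  1='a' goto b→2
  2='ab' goto b→3
  3='abb' goto b→4
  4='abbb' goto d→5
  5='abbbd' goto ·  ←P0
  6='c' goto d→7
  7='cd' goto a→8 b→15
  8='cda' goto a→9
  9='cdaa' goto ·  ←P1
  10='d' goto b→11
  11='db' goto a→12
  12='dba' goto c→13
  13='dbac' goto b→14
  14='dbacb' goto ·  ←P2
  15='cdb' goto d→16
  16='cdbd' goto c→17
  17='cdbdc' goto ·  ←P3
  18='b' goto d→19
  19='bd' goto ·  ←P4

Failure links (BFS by depth):
  fail(1) 'a': from fail(0)=0 chase 'a': 0 ⇒ 0;  out=∅∪out(0)=∅
  fail(6) 'c': from fail(0)=0 chase 'c': 0 ⇒ 0;  out=∅∪out(0)=∅
  fail(10) 'd': from fail(0)=0 chase 'd': 0 ⇒ 0;  out=∅∪out(0)=∅
  fail(18) 'b': from fail(0)=0 chase 'b': 0 ⇒ 0;  out=∅∪out(0)=∅
  fail(2) 'ab': from fail(1)=0 chase 'b': 0 ⇒ 18;  out=∅∪out(18)=∅
  fail(7) 'cd': from fail(6)=0 chase 'd': 0 ⇒ 10;  out=∅∪out(10)=∅
  fail(11) 'db': from fail(10)=0 chase 'b': 0 ⇒ 18;  out=∅∪out(18)=∅
  fail(19) 'bd': from fail(18)=0 chase 'd': 0 ⇒ 10;  out={4}∪out(10)={4}
  fail(3) 'abb': from fail(2)=18 chase 'b': 18→0 ⇒ 18;  out=∅∪out(18)=∅
  fail(8) 'cda': from fail(7)=10 chase 'a': 10→0 ⇒ 1;  out=∅∪out(1)=∅
  fail(12) 'dba': from fail(11)=18 chase 'a': 18→0 ⇒ 1;  out=∅∪out(1)=∅
  fail(15) 'cdb': from fail(7)=10 chase 'b': 10 ⇒ 11;  out=∅∪out(11)=∅
  fail(4) 'abbb': from fail(3)=18 chase 'b': 18→0 ⇒ 18;  out=∅∪out(18)=∅
  fail(9) 'cdaa': from fail(8)=1 chase 'a': 1→0 ⇒ 1;  out={1}∪out(1)={1}
  fail(13) 'dbac': from fail(12)=1 chase 'c': 1→0 ⇒ 6;  out=∅∪out(6)=∅
  fail(16) 'cdbd': from fail(15)=11 chase 'd': 11→18 ⇒ 19;  out=∅∪out(19)={4}
  fail(5) 'abbbd': from fail(4)=18 chase 'd': 18 ⇒ 19;  out={0}∪out(19)={0,4}
  fail(14) 'dbacb': from fail(13)=6 chase 'b': 6→0 ⇒ 18;  out={2}∪out(18)={2}
  fail(17) 'cdbdc': from fail(16)=19 chase 'c': 19→10→0 ⇒ 6;  out={3}∪out(6)={3}

Scan:
[0] read 'b'  n0⇒n18
[1] read 'b'  n18⇒n18 ·f
[2] read 'c'  n18⇒n6 ·f
[3] read 'c'  n6⇒n6 ·f
[4] read 'b'  n6⇒n18 ·f
[5] read 'd'  n18⇒n19  ** P4@[4:5]
[6] read 'c'  n19⇒n6 ·f
[7] read 'd'  n6⇒n7
[8] read 'c'  n7⇒n6 ·f
[9] read 'a'  n6⇒n1 ·f
[10] read 'b'  n1⇒n2
[11] read 'd'  n2⇒n19 ·f  ** P4@[10:11]
[12] read 'd'  n19⇒n10 ·f
[13] read 'd'  n10⇒n10 ·f
[14] read 'c'  n10⇒n6 ·f
[15] read 'd'  n6⇒n7
[16] read 'a'  n7⇒n8
[17] read 'a'  n8⇒n9  ** P1@[14:17]
[18] read 'b'  n9⇒n2 ·f
[19] read 'c'  n2⇒n6 ·f
[20] read 'd'  n6⇒n7
[21] read 'a'  n7⇒n8
[22] read 'a'  n8⇒n9  ** P1@[19:22]
[23] read 'c'  n9⇒n6 ·f
[24] read 'b'  n6⇒n18 ·f
[25] read 'b'  n18⇒n18 ·f
[26] read 'c'  n18⇒n6 ·f
[27] read 'b'  n6⇒n18 ·f
[28] read 'a'  n18⇒n1 ·f
[29] read 'c'  n1⇒n6 ·f
[30] read 'c'  n6⇒n6 ·f
[31] read 'd'  n6⇒n7
[32] read 'a'  n7⇒n8
[33] read 'a'  n8⇒n9  ** P1@[30:33]
[34] read 'b'  n9⇒n2 ·f
[35] read 'd'  n2⇒n19 ·f  ** P4@[34:35]
[36] read 'b'  n19⇒n11 ·f
[37] read 'd'  n11⇒n19 ·f  ** P4@[36:37]
[38] read 'b'  n19⇒n11 ·f
[39] read 'a'  n11⇒n12
[40] read 'c'  n12⇒n13
[41] read 'b'  n13⇒n14  ** P2@[37:41]
[42] read 'd'  n14⇒n19 ·f  ** P4@[41:42]
[43] read 'c'  n19⇒n6 ·f
[44] read 'd'  n6⇒n7
[45] read 'b'  n7⇒n15
[46] read 'd'  n15⇒n16  ** P4@[45:46]
[47] read 'c'  n16⇒n17  ** P3@[43:47]
[48] read 'd'  n17⇒n7 ·f
[49] read 'b'  n7⇒n15
[50] read 'a'  n15⇒n12 ·f
[51] read 'c'  n12⇒n13
[52] read 'b'  n13⇒n14  ** P2@[48:52]
[53] read 'c'  n14⇒n6 ·f
[54] read 'd'  n6⇒n7
[55] read 'b'  n7⇒n15
[56] read 'd'  n15⇒n16  ** P4@[55:56]
[57] read 'c'  n16⇒n17  ** P3@[53:57]
[58] read 'c'  n17⇒n6 ·f
[59] read 'c'  n6⇒n6 ·f
[60] read 'd'  n6⇒n7
[61] read 'b'  n7⇒n15
[62] read 'd'  n15⇒n16  ** P4@[61:62]
[63] read 'c'  n16⇒n17  ** P3@[59:63]
[64] read 'a'  n17⇒n1 ·f
[65] read 'd'  n1⇒n10 ·f
[66] read 'a'  n10⇒n1 ·f
[67] read 'c'  n1⇒n6 ·f
[68] read 'd'  n6⇒n7
[69] read 'a'  n7⇒n8
[70] read 'a'  n8⇒n9  ** P1@[67:70]
[71] read 'c'  n9⇒n6 ·f
[72] read 'd'  n6⇒n7
[73] read 'b'  n7⇒n15

All matches (sorted): [[5,4],[11,4],[17,1],[22,1],[33,1],[35,4],[37,4],[41,2],[42,4],[46,4],[47,3],[52,2],[56,4],[57,3],[62,4],[63,3],[70,1]]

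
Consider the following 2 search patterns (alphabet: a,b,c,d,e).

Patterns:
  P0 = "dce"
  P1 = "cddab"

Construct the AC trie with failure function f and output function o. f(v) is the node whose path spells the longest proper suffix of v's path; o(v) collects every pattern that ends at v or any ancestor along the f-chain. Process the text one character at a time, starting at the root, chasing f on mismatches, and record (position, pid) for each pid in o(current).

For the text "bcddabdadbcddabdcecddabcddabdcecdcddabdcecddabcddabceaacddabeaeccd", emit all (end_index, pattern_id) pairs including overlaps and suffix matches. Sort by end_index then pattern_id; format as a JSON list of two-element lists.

Construct AC machine:
Trie (insert patterns):
  0='ε' goto c→4 d→1
  1='d' goto c→2
  2='dc' goto e→3
  3='dce' goto ·  ←P0
  4='c' goto d→5
  5='cd' goto d→6
  6='cdd' goto a→7
  7='cdda' goto b→8
  8='cddab' goto ·  ←P1

Failure links (BFS by depth):
  fail(1) 'd': from fail(0)=0 chase 'd': 0 ⇒ 0;  out=∅∪out(0)=∅
  fail(4) 'c': from fail(0)=0 chase 'c': 0 ⇒ 0;  out=∅∪out(0)=∅
  fail(2) 'dc': from fail(1)=0 chase 'c': 0 ⇒ 4;  out=∅∪out(4)=∅
  fail(5) 'cd': from fail(4)=0 chase 'd': 0 ⇒ 1;  out=∅∪out(1)=∅
  fail(3) 'dce': from fail(2)=4 chase 'e': 4→0 ⇒ 0;  out={0}∪out(0)={0}
  fail(6) 'cdd': from fail(5)=1 chase 'd': 1→0 ⇒ 1;  out=∅∪out(1)=∅
  fail(7) 'cdda': from fail(6)=1 chase 'a': 1→0 ⇒ 0;  out=∅∪out(0)=∅
  fail(8) 'cddab': from fail(7)=0 chase 'b': 0 ⇒ 0;  out={1}∪out(0)={1}

Scan:
pos 0 'b': at 0
pos 1 'c': at 4
pos 2 'd': at 5
pos 3 'd': at 6
pos 4 'a': at 7
pos 5 'b': at 8  emit P1@[1:5]
pos 6 'd': at 1 ·f
pos 7 'a': at 0 ·f
pos 8 'd': at 1
pos 9 'b': at 0 ·f
pos 10 'c': at 4
pos 11 'd': at 5
pos 12 'd': at 6
pos 13 'a': at 7
pos 14 'b': at 8  emit P1@[10:14]
pos 15 'd': at 1 ·f
pos 16 'c': at 2
pos 17 'e': at 3  emit P0@[15:17]
pos 18 'c': at 4 ·f
pos 19 'd': at 5
pos 20 'd': at 6
pos 21 'a': at 7
pos 22 'b': at 8  emit P1@[18:22]
pos 23 'c': at 4 ·f
pos 24 'd': at 5
pos 25 'd': at 6
pos 26 'a': at 7
pos 27 'b': at 8  emit P1@[23:27]
pos 28 'd': at 1 ·f
pos 29 'c': at 2
pos 30 'e': at 3  emit P0@[28:30]
pos 31 'c': at 4 ·f
pos 32 'd': at 5
pos 33 'c': at 2 ·f
pos 34 'd': at 5 ·f
pos 35 'd': at 6
pos 36 'a': at 7
pos 37 'b': at 8  emit P1@[33:37]
pos 38 'd': at 1 ·f
pos 39 'c': at 2
pos 40 'e': at 3  emit P0@[38:40]
pos 41 'c': at 4 ·f
pos 42 'd': at 5
pos 43 'd': at 6
pos 44 'a': at 7
pos 45 'b': at 8  emit P1@[41:45]
pos 46 'c': at 4 ·f
pos 47 'd': at 5
pos 48 'd': at 6
pos 49 'a': at 7
pos 50 'b': at 8  emit P1@[46:50]
pos 51 'c': at 4 ·f
pos 52 'e': at 0 ·f
pos 53 'a': at 0
pos 54 'a': at 0
pos 55 'c': at 4
pos 56 'd': at 5
pos 57 'd': at 6
pos 58 'a': at 7
pos 59 'b': at 8  emit P1@[55:59]
pos 60 'e': at 0 ·f
pos 61 'a': at 0
pos 62 'e': at 0
pos 63 'c': at 4
pos 64 'c': at 4 ·f
pos 65 'd': at 5

Result: [[5,1],[14,1],[17,0],[22,1],[27,1],[30,0],[37,1],[40,0],[45,1],[50,1],[59,1]]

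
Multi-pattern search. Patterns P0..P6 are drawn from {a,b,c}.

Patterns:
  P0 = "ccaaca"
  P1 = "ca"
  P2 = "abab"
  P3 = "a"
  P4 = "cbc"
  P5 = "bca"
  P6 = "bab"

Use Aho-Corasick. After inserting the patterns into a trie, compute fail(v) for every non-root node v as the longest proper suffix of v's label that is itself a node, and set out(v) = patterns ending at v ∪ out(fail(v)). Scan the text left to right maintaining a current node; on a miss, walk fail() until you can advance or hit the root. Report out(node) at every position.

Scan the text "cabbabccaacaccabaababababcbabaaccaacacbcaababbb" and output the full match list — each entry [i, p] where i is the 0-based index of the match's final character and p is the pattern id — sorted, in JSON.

Build automaton:
Trie nodes:
  n0 'ε': a→8 b→14 c→1
  n1 'c': a→7 b→12 c→2
  n2 'cc': a→3
  n3 'cca': a→4
  n4 'ccaa': c→5
  n5 'ccaac': a→6
  n6 'ccaaca': ·  ←P0
  n7 'ca': ·  ←P1
  n8 'a': b→9  ←P3
  n9 'ab': a→10
  n10 'aba': b→11
  n11 'abab': ·  ←P2
  n12 'cb': c→13
  n13 'cbc': ·  ←P4
  n14 'b': a→17 c→15
  n15 'bc': a→16
  n16 'bca': ·  ←P5
  n17 'ba': b→18
  n18 'bab': ·  ←P6

BFS fail/out derivation:
  fail(1) 'c': from fail(0)=0 chase 'c': 0 ⇒ 0;  out=∅∪out(0)=∅
  fail(8) 'a': from fail(0)=0 chase 'a': 0 ⇒ 0;  out={3}∪out(0)={3}
  fail(14) 'b': from fail(0)=0 chase 'b': 0 ⇒ 0;  out=∅∪out(0)=∅
  fail(2) 'cc': from fail(1)=0 chase 'c': 0 ⇒ 1;  out=∅∪out(1)=∅
  fail(7) 'ca': from fail(1)=0 chase 'a': 0 ⇒ 8;  out={1}∪out(8)={1,3}
  fail(9) 'ab': from fail(8)=0 chase 'b': 0 ⇒ 14;  out=∅∪out(14)=∅
  fail(12) 'cb': from fail(1)=0 chase 'b': 0 ⇒ 14;  out=∅∪out(14)=∅
  fail(15) 'bc': from fail(14)=0 chase 'c': 0 ⇒ 1;  out=∅∪out(1)=∅
  fail(17) 'ba': from fail(14)=0 chase 'a': 0 ⇒ 8;  out=∅∪out(8)={3}
  fail(3) 'cca': from fail(2)=1 chase 'a': 1 ⇒ 7;  out=∅∪out(7)={1,3}
  fail(10) 'aba': from fail(9)=14 chase 'a': 14 ⇒ 17;  out=∅∪out(17)={3}
  fail(13) 'cbc': from fail(12)=14 chase 'c': 14 ⇒ 15;  out={4}∪out(15)={4}
  fail(16) 'bca': from fail(15)=1 chase 'a': 1 ⇒ 7;  out={5}∪out(7)={1,3,5}
  fail(18) 'bab': from fail(17)=8 chase 'b': 8 ⇒ 9;  out={6}∪out(9)={6}
  fail(4) 'ccaa': from fail(3)=7 chase 'a': 7→8→0 ⇒ 8;  out=∅∪out(8)={3}
  fail(11) 'abab': from fail(10)=17 chase 'b': 17 ⇒ 18;  out={2}∪out(18)={2,6}
  fail(5) 'ccaac': from fail(4)=8 chase 'c': 8→0 ⇒ 1;  out=∅∪out(1)=∅
  fail(6) 'ccaaca': from fail(5)=1 chase 'a': 1 ⇒ 7;  out={0}∪out(7)={0,1,3}

Run:
[0] read 'c'  n0⇒n1
[1] read 'a'  n1⇒n7  ** P1@[0:1],P3@[1:1]
[2] read 'b'  n7⇒n9 ·f
[3] read 'b'  n9⇒n14 ·f
[4] read 'a'  n14⇒n17  ** P3@[4:4]
[5] read 'b'  n17⇒n18  ** P6@[3:5]
[6] read 'c'  n18⇒n15 ·f
[7] read 'c'  n15⇒n2 ·f
[8] read 'a'  n2⇒n3  ** P1@[7:8],P3@[8:8]
[9] read 'a'  n3⇒n4  ** P3@[9:9]
[10] read 'c'  n4⇒n5
[11] read 'a'  n5⇒n6  ** P0@[6:11],P1@[10:11],P3@[11:11]
[12] read 'c'  n6⇒n1 ·f
[13] read 'c'  n1⇒n2
[14] read 'a'  n2⇒n3  ** P1@[13:14],P3@[14:14]
[15] read 'b'  n3⇒n9 ·f
[16] read 'a'  n9⇒n10  ** P3@[16:16]
[17] read 'a'  n10⇒n8 ·f  ** P3@[17:17]
[18] read 'b'  n8⇒n9
[19] read 'a'  n9⇒n10  ** P3@[19:19]
[20] read 'b'  n10⇒n11  ** P2@[17:20],P6@[18:20]
[21] read 'a'  n11⇒n10 ·f  ** P3@[21:21]
[22] read 'b'  n10⇒n11  ** P2@[19:22],P6@[20:22]
[23] read 'a'  n11⇒n10 ·f  ** P3@[23:23]
[24] read 'b'  n10⇒n11  ** P2@[21:24],P6@[22:24]
[25] read 'c'  n11⇒n15 ·f
[26] read 'b'  n15⇒n12 ·f
[27] read 'a'  n12⇒n17 ·f  ** P3@[27:27]
[28] read 'b'  n17⇒n18  ** P6@[26:28]
[29] read 'a'  n18⇒n10 ·f  ** P3@[29:29]
[30] read 'a'  n10⇒n8 ·f  ** P3@[30:30]
[31] read 'c'  n8⇒n1 ·f
[32] read 'c'  n1⇒n2
[33] read 'a'  n2⇒n3  ** P1@[32:33],P3@[33:33]
[34] read 'a'  n3⇒n4  ** P3@[34:34]
[35] read 'c'  n4⇒n5
[36] read 'a'  n5⇒n6  ** P0@[31:36],P1@[35:36],P3@[36:36]
[37] read 'c'  n6⇒n1 ·f
[38] read 'b'  n1⇒n12
[39] read 'c'  n12⇒n13  ** P4@[37:39]
[40] read 'a'  n13⇒n16 ·f  ** P1@[39:40],P3@[40:40],P5@[38:40]
[41] read 'a'  n16⇒n8 ·f  ** P3@[41:41]
[42] read 'b'  n8⇒n9
[43] read 'a'  n9⇒n10  ** P3@[43:43]
[44] read 'b'  n10⇒n11  ** P2@[41:44],P6@[42:44]
[45] read 'b'  n11⇒n14 ·f
[46] read 'b'  n14⇒n14 ·f

Result: [[1,1],[1,3],[4,3],[5,6],[8,1],[8,3],[9,3],[11,0],[11,1],[11,3],[14,1],[14,3],[16,3],[17,3],[19,3],[20,2],[20,6],[21,3],[22,2],[22,6],[23,3],[24,2],[24,6],[27,3],[28,6],[29,3],[30,3],[33,1],[33,3],[34,3],[36,0],[36,1],[36,3],[39,4],[40,1],[40,3],[40,5],[41,3],[43,3],[44,2],[44,6]]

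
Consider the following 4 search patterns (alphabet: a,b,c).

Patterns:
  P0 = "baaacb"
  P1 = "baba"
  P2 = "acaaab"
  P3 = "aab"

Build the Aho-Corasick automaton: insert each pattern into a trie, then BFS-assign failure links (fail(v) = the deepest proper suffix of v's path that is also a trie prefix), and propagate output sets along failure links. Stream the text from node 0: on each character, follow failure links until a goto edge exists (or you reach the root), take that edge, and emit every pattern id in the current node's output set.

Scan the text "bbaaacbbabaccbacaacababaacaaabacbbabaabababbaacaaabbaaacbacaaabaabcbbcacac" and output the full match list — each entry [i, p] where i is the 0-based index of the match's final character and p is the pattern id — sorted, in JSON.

Build:
Trie nodes:
  0='ε' goto a→9 b→1
  1='b' goto a→2
  2='ba' goto a→3 b→7
  3='baa' goto a→4
  4='baaa' goto c→5
  5='baaac' goto b→6
  6='baaacb' goto ·  ←P0
  7='bab' goto a→8
  8='baba' goto ·  ←P1
  9='a' goto a→15 c→10
  10='ac' goto a→11
  11='aca' goto a→12
  12='acaa' goto a→13
  13='acaaa' goto b→14
  14='acaaab' goto ·  ←P2
  15='aa' goto b→16
  16='aab' goto ·  ←P3

Failure links (BFS by depth):
  fail(1) 'b': from fail(0)=0 chase 'b': 0 ⇒ 0;  out=∅∪out(0)=∅
  fail(9) 'a': from fail(0)=0 chase 'a': 0 ⇒ 0;  out=∅∪out(0)=∅
  fail(2) 'ba': from fail(1)=0 chase 'a': 0 ⇒ 9;  out=∅∪out(9)=∅
  fail(10) 'ac': from fail(9)=0 chase 'c': 0 ⇒ 0;  out=∅∪out(0)=∅
  fail(15) 'aa': from fail(9)=0 chase 'a': 0 ⇒ 9;  out=∅∪out(9)=∅
  fail(3) 'baa': from fail(2)=9 chase 'a': 9 ⇒ 15;  out=∅∪out(15)=∅
  fail(7) 'bab': from fail(2)=9 chase 'b': 9→0 ⇒ 1;  out=∅∪out(1)=∅
  fail(11) 'aca': from fail(10)=0 chase 'a': 0 ⇒ 9;  out=∅∪out(9)=∅
  fail(16) 'aab': from fail(15)=9 chase 'b': 9→0 ⇒ 1;  out={3}∪out(1)={3}
  fail(4) 'baaa': from fail(3)=15 chase 'a': 15→9 ⇒ 15;  out=∅∪out(15)=∅
  fail(8) 'baba': from fail(7)=1 chase 'a': 1 ⇒ 2;  out={1}∪out(2)={1}
  fail(12) 'acaa': from fail(11)=9 chase 'a': 9 ⇒ 15;  out=∅∪out(15)=∅
  fail(5) 'baaac': from fail(4)=15 chase 'c': 15→9 ⇒ 10;  out=∅∪out(10)=∅
  fail(13) 'acaaa': from fail(12)=15 chase 'a': 15→9 ⇒ 15;  out=∅∪out(15)=∅
  fail(6) 'baaacb': from fail(5)=10 chase 'b': 10→0 ⇒ 1;  out={0}∪out(1)={0}
  fail(14) 'acaaab': from fail(13)=15 chase 'b': 15 ⇒ 16;  out={2}∪out(16)={2,3}

Text stream:
pos 0 'b': at 1
pos 1 'b': at 1 (fail-walked)
pos 2 'a': at 2
pos 3 'a': at 3
pos 4 'a': at 4
pos 5 'c': at 5
pos 6 'b': at 6  ** P0@[1:6]
pos 7 'b': at 1 (fail-walked)
pos 8 'a': at 2
pos 9 'b': at 7
pos 10 'a': at 8  ** P1@[7:10]
pos 11 'c': at 10 (fail-walked)
pos 12 'c': at 0 (fail-walked)
pos 13 'b': at 1
pos 14 'a': at 2
pos 15 'c': at 10 (fail-walked)
pos 16 'a': at 11
pos 17 'a': at 12
pos 18 'c': at 10 (fail-walked)
pos 19 'a': at 11
pos 20 'b': at 1 (fail-walked)
pos 21 'a': at 2
pos 22 'b': at 7
pos 23 'a': at 8  ** P1@[20:23]
pos 24 'a': at 3 (fail-walked)
pos 25 'c': at 10 (fail-walked)
pos 26 'a': at 11
pos 27 'a': at 12
pos 28 'a': at 13
pos 29 'b': at 14  ** P2@[24:29],P3@[27:29]
pos 30 'a': at 2 (fail-walked)
pos 31 'c': at 10 (fail-walked)
pos 32 'b': at 1 (fail-walked)
pos 33 'b': at 1 (fail-walked)
pos 34 'a': at 2
pos 35 'b': at 7
pos 36 'a': at 8  ** P1@[33:36]
pos 37 'a': at 3 (fail-walked)
pos 38 'b': at 16 (fail-walked)  ** P3@[36:38]
pos 39 'a': at 2 (fail-walked)
pos 40 'b': at 7
pos 41 'a': at 8  ** P1@[38:41]
pos 42 'b': at 7 (fail-walked)
pos 43 'b': at 1 (fail-walked)
pos 44 'a': at 2
pos 45 'a': at 3
pos 46 'c': at 10 (fail-walked)
pos 47 'a': at 11
pos 48 'a': at 12
pos 49 'a': at 13
pos 50 'b': at 14  ** P2@[45:50],P3@[48:50]
pos 51 'b': at 1 (fail-walked)
pos 52 'a': at 2
pos 53 'a': at 3
pos 54 'a': at 4
pos 55 'c': at 5
pos 56 'b': at 6  ** P0@[51:56]
pos 57 'a': at 2 (fail-walked)
pos 58 'c': at 10 (fail-walked)
pos 59 'a': at 11
pos 60 'a': at 12
pos 61 'a': at 13
pos 62 'b': at 14  ** P2@[57:62],P3@[60:62]
pos 63 'a': at 2 (fail-walked)
pos 64 'a': at 3
pos 65 'b': at 16 (fail-walked)  ** P3@[63:65]
pos 66 'c': at 0 (fail-walked)
pos 67 'b': at 1
pos 68 'b': at 1 (fail-walked)
pos 69 'c': at 0 (fail-walked)
pos 70 'a': at 9
pos 71 'c': at 10
pos 72 'a': at 11
pos 73 'c': at 10 (fail-walked)

Result: [[6,0],[10,1],[23,1],[29,2],[29,3],[36,1],[38,3],[41,1],[50,2],[50,3],[56,0],[62,2],[62,3],[65,3]]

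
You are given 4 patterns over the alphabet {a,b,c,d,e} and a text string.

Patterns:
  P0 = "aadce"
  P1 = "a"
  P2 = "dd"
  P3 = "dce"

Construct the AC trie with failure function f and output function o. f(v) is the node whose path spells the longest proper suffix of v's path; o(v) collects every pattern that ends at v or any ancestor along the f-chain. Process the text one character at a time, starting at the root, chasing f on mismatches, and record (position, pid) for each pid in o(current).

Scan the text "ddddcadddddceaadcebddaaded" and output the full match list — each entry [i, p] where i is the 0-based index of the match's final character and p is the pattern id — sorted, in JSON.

Build:
Trie nodes:
  0='ε' goto a→1 d→6
  1='a' goto a→2  [P1 ends]
  2='aa' goto d→3
  3='aad' goto c→4
  4='aadc' goto e→5
  5='aadce' goto ·  [P0 ends]
  6='d' goto c→8 d→7
  7='dd' goto ·  [P2 ends]
  8='dc' goto e→9
  9='dce' goto ·  [P3 ends]

BFS fail/out derivation:
  n1('a'): parent n0 fail=0; on 'a' 0 → fail=0;  out {1}∪∅={1}
  n6('d'): parent n0 fail=0; on 'd' 0 → fail=0;  out ∅∪∅=∅
  n2('aa'): parent n1 fail=0; on 'a' 0 → fail=1;  out ∅∪{1}={1}
  n7('dd'): parent n6 fail=0; on 'd' 0 → fail=6;  out {2}∪∅={2}
  n8('dc'): parent n6 fail=0; on 'c' 0 → fail=0;  out ∅∪∅=∅
  n3('aad'): parent n2 fail=1; on 'd' 1→0 → fail=6;  out ∅∪∅=∅
  n9('dce'): parent n8 fail=0; on 'e' 0 → fail=0;  out {3}∪∅={3}
  n4('aadc'): parent n3 fail=6; on 'c' 6 → fail=8;  out ∅∪∅=∅
  n5('aadce'): parent n4 fail=8; on 'e' 8 → fail=9;  out {0}∪{3}={0,3}

Text stream:
[0] read 'd'  n0⇒n6
[1] read 'd'  n6⇒n7  → match P2@[0:1]
[2] read 'd'  n7⇒n7 ·f  → match P2@[1:2]
[3] read 'd'  n7⇒n7 ·f  → match P2@[2:3]
[4] read 'c'  n7⇒n8 ·f
[5] read 'a'  n8⇒n1 ·f  → match P1@[5:5]
[6] read 'd'  n1⇒n6 ·f
[7] read 'd'  n6⇒n7  → match P2@[6:7]
[8] read 'd'  n7⇒n7 ·f  → match P2@[7:8]
[9] read 'd'  n7⇒n7 ·f  → match P2@[8:9]
[10] read 'd'  n7⇒n7 ·f  → match P2@[9:10]
[11] read 'c'  n7⇒n8 ·f
[12] read 'e'  n8⇒n9  → match P3@[10:12]
[13] read 'a'  n9⇒n1 ·f  → match P1@[13:13]
[14] read 'a'  n1⇒n2  → match P1@[14:14]
[15] read 'd'  n2⇒n3
[16] read 'c'  n3⇒n4
[17] read 'e'  n4⇒n5  → match P0@[13:17],P3@[15:17]
[18] read 'b'  n5⇒n0 ·f
[19] read 'd'  n0⇒n6
[20] read 'd'  n6⇒n7  → match P2@[19:20]
[21] read 'a'  n7⇒n1 ·f  → match P1@[21:21]
[22] read 'a'  n1⇒n2  → match P1@[22:22]
[23] read 'd'  n2⇒n3
[24] read 'e'  n3⇒n0 ·f
[25] read 'd'  n0⇒n6

Matches: [[1,2],[2,2],[3,2],[5,1],[7,2],[8,2],[9,2],[10,2],[12,3],[13,1],[14,1],[17,0],[17,3],[20,2],[21,1],[22,1]]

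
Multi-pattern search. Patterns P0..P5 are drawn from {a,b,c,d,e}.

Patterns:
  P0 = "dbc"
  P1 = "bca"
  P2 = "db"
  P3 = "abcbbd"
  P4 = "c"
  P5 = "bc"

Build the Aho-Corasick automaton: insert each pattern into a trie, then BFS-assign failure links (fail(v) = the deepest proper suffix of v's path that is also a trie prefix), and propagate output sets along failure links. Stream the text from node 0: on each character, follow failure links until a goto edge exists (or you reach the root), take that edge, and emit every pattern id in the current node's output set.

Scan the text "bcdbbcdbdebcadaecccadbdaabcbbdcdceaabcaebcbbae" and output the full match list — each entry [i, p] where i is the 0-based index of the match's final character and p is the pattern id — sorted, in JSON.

Construct AC machine:
Trie (insert patterns):
  n0 'ε': a→7 b→4 c→13 d→1
  n1 'd': b→2
  n2 'db': c→3  [P2 ends]
  n3 'dbc': ·  [P0 ends]
  n4 'b': c→5
  n5 'bc': a→6  [P5 ends]
  n6 'bca': ·  [P1 ends]
  n7 'a': b→8
  n8 'ab': c→9
  n9 'abc': b→10
  n10 'abcb': b→11
  n11 'abcbb': d→12
  n12 'abcbbd': ·  [P3 ends]
  n13 'c': ·  [P4 ends]

Failure links (BFS by depth):
  n1('d'): parent n0 fail=0; on 'd' 0 → fail=0;  out ∅∪∅=∅
  n4('b'): parent n0 fail=0; on 'b' 0 → fail=0;  out ∅∪∅=∅
  n7('a'): parent n0 fail=0; on 'a' 0 → fail=0;  out ∅∪∅=∅
  n13('c'): parent n0 fail=0; on 'c' 0 → fail=0;  out {4}∪∅={4}
  n2('db'): parent n1 fail=0; on 'b' 0 → fail=4;  out {2}∪∅={2}
  n5('bc'): parent n4 fail=0; on 'c' 0 → fail=13;  out {5}∪{4}={4,5}
  n8('ab'): parent n7 fail=0; on 'b' 0 → fail=4;  out ∅∪∅=∅
  n3('dbc'): parent n2 fail=4; on 'c' 4 → fail=5;  out {0}∪{4,5}={0,4,5}
  n6('bca'): parent n5 fail=13; on 'a' 13→0 → fail=7;  out {1}∪∅={1}
  n9('abc'): parent n8 fail=4; on 'c' 4 → fail=5;  out ∅∪{4,5}={4,5}
  n10('abcb'): parent n9 fail=5; on 'b' 5→13→0 → fail=4;  out ∅∪∅=∅
  n11('abcbb'): parent n10 fail=4; on 'b' 4→0 → fail=4;  out ∅∪∅=∅
  n12('abcbbd'): parent n11 fail=4; on 'd' 4→0 → fail=1;  out {3}∪∅={3}

Run:
pos 0 'b': at 4
pos 1 'c': at 5  → match P4@[1:1],P5@[0:1]
pos 2 'd': at 1 (via fail)
pos 3 'b': at 2  → match P2@[2:3]
pos 4 'b': at 4 (via fail)
pos 5 'c': at 5  → match P4@[5:5],P5@[4:5]
pos 6 'd': at 1 (via fail)
pos 7 'b': at 2  → match P2@[6:7]
pos 8 'd': at 1 (via fail)
pos 9 'e': at 0 (via fail)
pos 10 'b': at 4
pos 11 'c': at 5  → match P4@[11:11],P5@[10:11]
pos 12 'a': at 6  → match P1@[10:12]
pos 13 'd': at 1 (via fail)
pos 14 'a': at 7 (via fail)
pos 15 'e': at 0 (via fail)
pos 16 'c': at 13  → match P4@[16:16]
pos 17 'c': at 13 (via fail)  → match P4@[17:17]
pos 18 'c': at 13 (via fail)  → match P4@[18:18]
pos 19 'a': at 7 (via fail)
pos 20 'd': at 1 (via fail)
pos 21 'b': at 2  → match P2@[20:21]
pos 22 'd': at 1 (via fail)
pos 23 'a': at 7 (via fail)
pos 24 'a': at 7 (via fail)
pos 25 'b': at 8
pos 26 'c': at 9  → match P4@[26:26],P5@[25:26]
pos 27 'b': at 10
pos 28 'b': at 11
pos 29 'd': at 12  → match P3@[24:29]
pos 30 'c': at 13 (via fail)  → match P4@[30:30]
pos 31 'd': at 1 (via fail)
pos 32 'c': at 13 (via fail)  → match P4@[32:32]
pos 33 'e': at 0 (via fail)
pos 34 'a': at 7
pos 35 'a': at 7 (via fail)
pos 36 'b': at 8
pos 37 'c': at 9  → match P4@[37:37],P5@[36:37]
pos 38 'a': at 6 (via fail)  → match P1@[36:38]
pos 39 'e': at 0 (via fail)
pos 40 'b': at 4
pos 41 'c': at 5  → match P4@[41:41],P5@[40:41]
pos 42 'b': at 4 (via fail)
pos 43 'b': at 4 (via fail)
pos 44 'a': at 7 (via fail)
pos 45 'e': at 0 (via fail)

Matches: [[1,4],[1,5],[3,2],[5,4],[5,5],[7,2],[11,4],[11,5],[12,1],[16,4],[17,4],[18,4],[21,2],[26,4],[26,5],[29,3],[30,4],[32,4],[37,4],[37,5],[38,1],[41,4],[41,5]]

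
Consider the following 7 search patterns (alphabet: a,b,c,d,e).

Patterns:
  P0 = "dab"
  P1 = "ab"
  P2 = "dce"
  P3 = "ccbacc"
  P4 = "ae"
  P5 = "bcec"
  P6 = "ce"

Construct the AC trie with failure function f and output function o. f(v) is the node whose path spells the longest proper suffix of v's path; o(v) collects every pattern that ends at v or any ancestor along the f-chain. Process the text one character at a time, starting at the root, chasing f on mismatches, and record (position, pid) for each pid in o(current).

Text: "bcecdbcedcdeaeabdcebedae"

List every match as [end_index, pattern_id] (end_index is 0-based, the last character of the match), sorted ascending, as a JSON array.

Build automaton:
Trie nodes:
  n0 'ε': a→4 b→15 c→8 d→1
  n1 'd': a→2 c→6
  n2 'da': b→3
  n3 'dab': ·  [P0 ends]
  n4 'a': b→5 e→14
  n5 'ab': ·  [P1 ends]
  n6 'dc': e→7
  n7 'dce': ·  [P2 ends]
  n8 'c': c→9 e→19
  n9 'cc': b→10
  n10 'ccb': a→11
  n11 'ccba': c→12
  n12 'ccbac': c→13
  n13 'ccbacc': ·  [P3 ends]
  n14 'ae': ·  [P4 ends]
  n15 'b': c→16
  n16 'bc': e→17
  n17 'bce': c→18
  n18 'bcec': ·  [P5 ends]
  n19 'ce': ·  [P6 ends]

Failure links (BFS by depth):
  fail(1) 'd': from fail(0)=0 chase 'd': 0 ⇒ 0;  out=∅∪out(0)=∅
  fail(4) 'a': from fail(0)=0 chase 'a': 0 ⇒ 0;  out=∅∪out(0)=∅
  fail(8) 'c': from fail(0)=0 chase 'c': 0 ⇒ 0;  out=∅∪out(0)=∅
  fail(15) 'b': from fail(0)=0 chase 'b': 0 ⇒ 0;  out=∅∪out(0)=∅
  fail(2) 'da': from fail(1)=0 chase 'a': 0 ⇒ 4;  out=∅∪out(4)=∅
  fail(5) 'ab': from fail(4)=0 chase 'b': 0 ⇒ 15;  out={1}∪out(15)={1}
  fail(6) 'dc': from fail(1)=0 chase 'c': 0 ⇒ 8;  out=∅∪out(8)=∅
  fail(9) 'cc': from fail(8)=0 chase 'c': 0 ⇒ 8;  out=∅∪out(8)=∅
  fail(14) 'ae': from fail(4)=0 chase 'e': 0 ⇒ 0;  out={4}∪out(0)={4}
  fail(16) 'bc': from fail(15)=0 chase 'c': 0 ⇒ 8;  out=∅∪out(8)=∅
  fail(19) 'ce': from fail(8)=0 chase 'e': 0 ⇒ 0;  out={6}∪out(0)={6}
  fail(3) 'dab': from fail(2)=4 chase 'b': 4 ⇒ 5;  out={0}∪out(5)={0,1}
  fail(7) 'dce': from fail(6)=8 chase 'e': 8 ⇒ 19;  out={2}∪out(19)={2,6}
  fail(10) 'ccb': from fail(9)=8 chase 'b': 8→0 ⇒ 15;  out=∅∪out(15)=∅
  fail(17) 'bce': from fail(16)=8 chase 'e': 8 ⇒ 19;  out=∅∪out(19)={6}
  fail(11) 'ccba': from fail(10)=15 chase 'a': 15→0 ⇒ 4;  out=∅∪out(4)=∅
  fail(18) 'bcec': from fail(17)=19 chase 'c': 19→0 ⇒ 8;  out={5}∪out(8)={5}
  fail(12) 'ccbac': from fail(11)=4 chase 'c': 4→0 ⇒ 8;  out=∅∪out(8)=∅
  fail(13) 'ccbacc': from fail(12)=8 chase 'c': 8 ⇒ 9;  out={3}∪out(9)={3}

Text stream:
pos 0 'b': at 15
pos 1 'c': at 16
pos 2 'e': at 17  emit P6@[1:2]
pos 3 'c': at 18  emit P5@[0:3]
pos 4 'd': at 1 ·f
pos 5 'b': at 15 ·f
pos 6 'c': at 16
pos 7 'e': at 17  emit P6@[6:7]
pos 8 'd': at 1 ·f
pos 9 'c': at 6
pos 10 'd': at 1 ·f
pos 11 'e': at 0 ·f
pos 12 'a': at 4
pos 13 'e': at 14  emit P4@[12:13]
pos 14 'a': at 4 ·f
pos 15 'b': at 5  emit P1@[14:15]
pos 16 'd': at 1 ·f
pos 17 'c': at 6
pos 18 'e': at 7  emit P2@[16:18],P6@[17:18]
pos 19 'b': at 15 ·f
pos 20 'e': at 0 ·f
pos 21 'd': at 1
pos 22 'a': at 2
pos 23 'e': at 14 ·f  emit P4@[22:23]

All matches (sorted): [[2,6],[3,5],[7,6],[13,4],[15,1],[18,2],[18,6],[23,4]]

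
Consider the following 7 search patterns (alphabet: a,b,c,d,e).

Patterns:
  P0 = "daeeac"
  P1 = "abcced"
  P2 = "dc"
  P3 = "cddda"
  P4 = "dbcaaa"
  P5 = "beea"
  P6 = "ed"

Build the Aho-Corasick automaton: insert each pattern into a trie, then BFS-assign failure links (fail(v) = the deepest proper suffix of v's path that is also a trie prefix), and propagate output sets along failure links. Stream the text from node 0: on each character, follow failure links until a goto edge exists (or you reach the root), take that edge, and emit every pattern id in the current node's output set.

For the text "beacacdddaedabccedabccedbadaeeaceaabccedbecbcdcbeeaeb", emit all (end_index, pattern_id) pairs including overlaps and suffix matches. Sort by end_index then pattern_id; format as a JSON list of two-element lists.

Build:
Trie nodes:
  0='ε' goto a→7 b→24 c→14 d→1 e→28
  1='d' goto a→2 b→19 c→13
  2='da' goto e→3
  3='dae' goto e→4
  4='daee' goto a→5
  5='daeea' goto c→6
  6='daeeac' goto ·  [P0 ends]
  7='a' goto b→8
  8='ab' goto c→9
  9='abc' goto c→10
  10='abcc' goto e→11
  11='abcce' goto d→12
  12='abcced' goto ·  [P1 ends]
  13='dc' goto ·  [P2 ends]
  14='c' goto d→15
  15='cd' goto d→16
  16='cdd' goto d→17
  17='cddd' goto a→18
  18='cddda' goto ·  [P3 ends]
  19='db' goto c→20
  20='dbc' goto a→21
  21='dbca' goto a→22
  22='dbcaa' goto a→23
  23='dbcaaa' goto ·  [P4 ends]
  24='b' goto e→25
  25='be' goto e→26
  26='bee' goto a→27
  27='beea' goto ·  [P5 ends]
  28='e' goto d→29
  29='ed' goto ·  [P6 ends]

BFS fail/out derivation:
  fail(1) 'd': from fail(0)=0 chase 'd': 0 ⇒ 0;  out=∅∪out(0)=∅
  fail(7) 'a': from fail(0)=0 chase 'a': 0 ⇒ 0;  out=∅∪out(0)=∅
  fail(14) 'c': from fail(0)=0 chase 'c': 0 ⇒ 0;  out=∅∪out(0)=∅
  fail(24) 'b': from fail(0)=0 chase 'b': 0 ⇒ 0;  out=∅∪out(0)=∅
  fail(28) 'e': from fail(0)=0 chase 'e': 0 ⇒ 0;  out=∅∪out(0)=∅
  fail(2) 'da': from fail(1)=0 chase 'a': 0 ⇒ 7;  out=∅∪out(7)=∅
  fail(8) 'ab': from fail(7)=0 chase 'b': 0 ⇒ 24;  out=∅∪out(24)=∅
  fail(13) 'dc': from fail(1)=0 chase 'c': 0 ⇒ 14;  out={2}∪out(14)={2}
  fail(15) 'cd': from fail(14)=0 chase 'd': 0 ⇒ 1;  out=∅∪out(1)=∅
  fail(19) 'db': from fail(1)=0 chase 'b': 0 ⇒ 24;  out=∅∪out(24)=∅
  fail(25) 'be': from fail(24)=0 chase 'e': 0 ⇒ 28;  out=∅∪out(28)=∅
  fail(29) 'ed': from fail(28)=0 chase 'd': 0 ⇒ 1;  out={6}∪out(1)={6}
  fail(3) 'dae': from fail(2)=7 chase 'e': 7→0 ⇒ 28;  out=∅∪out(28)=∅
  fail(9) 'abc': from fail(8)=24 chase 'c': 24→0 ⇒ 14;  out=∅∪out(14)=∅
  fail(16) 'cdd': from fail(15)=1 chase 'd': 1→0 ⇒ 1;  out=∅∪out(1)=∅
  fail(20) 'dbc': from fail(19)=24 chase 'c': 24→0 ⇒ 14;  out=∅∪out(14)=∅
  fail(26) 'bee': from fail(25)=28 chase 'e': 28→0 ⇒ 28;  out=∅∪out(28)=∅
  fail(4) 'daee': from fail(3)=28 chase 'e': 28→0 ⇒ 28;  out=∅∪out(28)=∅
  fail(10) 'abcc': from fail(9)=14 chase 'c': 14→0 ⇒ 14;  out=∅∪out(14)=∅
  fail(17) 'cddd': from fail(16)=1 chase 'd': 1→0 ⇒ 1;  out=∅∪out(1)=∅
  fail(21) 'dbca': from fail(20)=14 chase 'a': 14→0 ⇒ 7;  out=∅∪out(7)=∅
  fail(27) 'beea': from fail(26)=28 chase 'a': 28→0 ⇒ 7;  out={5}∪out(7)={5}
  fail(5) 'daeea': from fail(4)=28 chase 'a': 28→0 ⇒ 7;  out=∅∪out(7)=∅
  fail(11) 'abcce': from fail(10)=14 chase 'e': 14→0 ⇒ 28;  out=∅∪out(28)=∅
  fail(18) 'cddda': from fail(17)=1 chase 'a': 1 ⇒ 2;  out={3}∪out(2)={3}
  fail(22) 'dbcaa': from fail(21)=7 chase 'a': 7→0 ⇒ 7;  out=∅∪out(7)=∅
  fail(6) 'daeeac': from fail(5)=7 chase 'c': 7→0 ⇒ 14;  out={0}∪out(14)={0}
  fail(12) 'abcced': from fail(11)=28 chase 'd': 28 ⇒ 29;  out={1}∪out(29)={1,6}
  fail(23) 'dbcaaa': from fail(22)=7 chase 'a': 7→0 ⇒ 7;  out={4}∪out(7)={4}

Text stream:
[0] read 'b'  n0⇒n24
[1] read 'e'  n24⇒n25
[2] read 'a'  n25⇒n7 (fail-walked)
[3] read 'c'  n7⇒n14 (fail-walked)
[4] read 'a'  n14⇒n7 (fail-walked)
[5] read 'c'  n7⇒n14 (fail-walked)
[6] read 'd'  n14⇒n15
[7] read 'd'  n15⇒n16
[8] read 'd'  n16⇒n17
[9] read 'a'  n17⇒n18  ** P3@[5:9]
[10] read 'e'  n18⇒n3 (fail-walked)
[11] read 'd'  n3⇒n29 (fail-walked)  ** P6@[10:11]
[12] read 'a'  n29⇒n2 (fail-walked)
[13] read 'b'  n2⇒n8 (fail-walked)
[14] read 'c'  n8⇒n9
[15] read 'c'  n9⇒n10
[16] read 'e'  n10⇒n11
[17] read 'd'  n11⇒n12  ** P1@[12:17],P6@[16:17]
[18] read 'a'  n12⇒n2 (fail-walked)
[19] read 'b'  n2⇒n8 (fail-walked)
[20] read 'c'  n8⇒n9
[21] read 'c'  n9⇒n10
[22] read 'e'  n10⇒n11
[23] read 'd'  n11⇒n12  ** P1@[18:23],P6@[22:23]
[24] read 'b'  n12⇒n19 (fail-walked)
[25] read 'a'  n19⇒n7 (fail-walked)
[26] read 'd'  n7⇒n1 (fail-walked)
[27] read 'a'  n1⇒n2
[28] read 'e'  n2⇒n3
[29] read 'e'  n3⇒n4
[30] read 'a'  n4⇒n5
[31] read 'c'  n5⇒n6  ** P0@[26:31]
[32] read 'e'  n6⇒n28 (fail-walked)
[33] read 'a'  n28⇒n7 (fail-walked)
[34] read 'a'  n7⇒n7 (fail-walked)
[35] read 'b'  n7⇒n8
[36] read 'c'  n8⇒n9
[37] read 'c'  n9⇒n10
[38] read 'e'  n10⇒n11
[39] read 'd'  n11⇒n12  ** P1@[34:39],P6@[38:39]
[40] read 'b'  n12⇒n19 (fail-walked)
[41] read 'e'  n19⇒n25 (fail-walked)
[42] read 'c'  n25⇒n14 (fail-walked)
[43] read 'b'  n14⇒n24 (fail-walked)
[44] read 'c'  n24⇒n14 (fail-walked)
[45] read 'd'  n14⇒n15
[46] read 'c'  n15⇒n13 (fail-walked)  ** P2@[45:46]
[47] read 'b'  n13⇒n24 (fail-walked)
[48] read 'e'  n24⇒n25
[49] read 'e'  n25⇒n26
[50] read 'a'  n26⇒n27  ** P5@[47:50]
[51] read 'e'  n27⇒n28 (fail-walked)
[52] read 'b'  n28⇒n24 (fail-walked)

Matches: [[9,3],[11,6],[17,1],[17,6],[23,1],[23,6],[31,0],[39,1],[39,6],[46,2],[50,5]]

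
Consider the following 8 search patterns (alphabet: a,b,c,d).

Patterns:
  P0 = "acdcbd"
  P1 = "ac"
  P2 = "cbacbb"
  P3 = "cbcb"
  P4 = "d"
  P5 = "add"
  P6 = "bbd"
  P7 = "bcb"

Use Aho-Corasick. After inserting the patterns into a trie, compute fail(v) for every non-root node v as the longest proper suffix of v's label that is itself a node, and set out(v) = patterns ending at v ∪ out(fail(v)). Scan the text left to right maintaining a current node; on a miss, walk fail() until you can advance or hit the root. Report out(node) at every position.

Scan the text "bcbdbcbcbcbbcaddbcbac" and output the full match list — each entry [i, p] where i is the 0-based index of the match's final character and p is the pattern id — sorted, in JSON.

Build automaton:
Trie nodes:
  0='ε' goto a→1 b→18 c→7 d→15
  1='a' goto c→2 d→16
  2='ac' goto d→3  ←P1
  3='acd' goto c→4
  4='acdc' goto b→5
  5='acdcb' goto d→6
  6='acdcbd' goto ·  ←P0
  7='c' goto b→8
  8='cb' goto a→9 c→13
  9='cba' goto c→10
  10='cbac' goto b→11
  11='cbacb' goto b→12
  12='cbacbb' goto ·  ←P2
  13='cbc' goto b→14
  14='cbcb' goto ·  ←P3
  15='d' goto ·  ←P4
  16='ad' goto d→17
  17='add' goto ·  ←P5
  18='b' goto b→19 c→21
  19='bb' goto d→20
  20='bbd' goto ·  ←P6
  21='bc' goto b→22
  22='bcb' goto ·  ←P7

BFS fail/out derivation:
  n1('a'): parent n0 fail=0; on 'a' 0 → fail=0;  out ∅∪∅=∅
  n7('c'): parent n0 fail=0; on 'c' 0 → fail=0;  out ∅∪∅=∅
  n15('d'): parent n0 fail=0; on 'd' 0 → fail=0;  out {4}∪∅={4}
  n18('b'): parent n0 fail=0; on 'b' 0 → fail=0;  out ∅∪∅=∅
  n2('ac'): parent n1 fail=0; on 'c' 0 → fail=7;  out {1}∪∅={1}
  n8('cb'): parent n7 fail=0; on 'b' 0 → fail=18;  out ∅∪∅=∅
  n16('ad'): parent n1 fail=0; on 'd' 0 → fail=15;  out ∅∪{4}={4}
  n19('bb'): parent n18 fail=0; on 'b' 0 → fail=18;  out ∅∪∅=∅
  n21('bc'): parent n18 fail=0; on 'c' 0 → fail=7;  out ∅∪∅=∅
  n3('acd'): parent n2 fail=7; on 'd' 7→0 → fail=15;  out ∅∪{4}={4}
  n9('cba'): parent n8 fail=18; on 'a' 18→0 → fail=1;  out ∅∪∅=∅
  n13('cbc'): parent n8 fail=18; on 'c' 18 → fail=21;  out ∅∪∅=∅
  n17('add'): parent n16 fail=15; on 'd' 15→0 → fail=15;  out {5}∪{4}={4,5}
  n20('bbd'): parent n19 fail=18; on 'd' 18→0 → fail=15;  out {6}∪{4}={4,6}
  n22('bcb'): parent n21 fail=7; on 'b' 7 → fail=8;  out {7}∪∅={7}
  n4('acdc'): parent n3 fail=15; on 'c' 15→0 → fail=7;  out ∅∪∅=∅
  n10('cbac'): parent n9 fail=1; on 'c' 1 → fail=2;  out ∅∪{1}={1}
  n14('cbcb'): parent n13 fail=21; on 'b' 21 → fail=22;  out {3}∪{7}={3,7}
  n5('acdcb'): parent n4 fail=7; on 'b' 7 → fail=8;  out ∅∪∅=∅
  n11('cbacb'): parent n10 fail=2; on 'b' 2→7 → fail=8;  out ∅∪∅=∅
  n6('acdcbd'): parent n5 fail=8; on 'd' 8→18→0 → fail=15;  out {0}∪{4}={0,4}
  n12('cbacbb'): parent n11 fail=8; on 'b' 8→18 → fail=19;  out {2}∪∅={2}

Text stream:
i=0 'b': node 0→18
i=1 'c': node 18→21
i=2 'b': node 21→22  emit P7@[0:2]
i=3 'd': node 22→15 ·f  emit P4@[3:3]
i=4 'b': node 15→18 ·f
i=5 'c': node 18→21
i=6 'b': node 21→22  emit P7@[4:6]
i=7 'c': node 22→13 ·f
i=8 'b': node 13→14  emit P3@[5:8],P7@[6:8]
i=9 'c': node 14→13 ·f
i=10 'b': node 13→14  emit P3@[7:10],P7@[8:10]
i=11 'b': node 14→19 ·f
i=12 'c': node 19→21 ·f
i=13 'a': node 21→1 ·f
i=14 'd': node 1→16  emit P4@[14:14]
i=15 'd': node 16→17  emit P4@[15:15],P5@[13:15]
i=16 'b': node 17→18 ·f
i=17 'c': node 18→21
i=18 'b': node 21→22  emit P7@[16:18]
i=19 'a': node 22→9 ·f
i=20 'c': node 9→10  emit P1@[19:20]

Matches: [[2,7],[3,4],[6,7],[8,3],[8,7],[10,3],[10,7],[14,4],[15,4],[15,5],[18,7],[20,1]]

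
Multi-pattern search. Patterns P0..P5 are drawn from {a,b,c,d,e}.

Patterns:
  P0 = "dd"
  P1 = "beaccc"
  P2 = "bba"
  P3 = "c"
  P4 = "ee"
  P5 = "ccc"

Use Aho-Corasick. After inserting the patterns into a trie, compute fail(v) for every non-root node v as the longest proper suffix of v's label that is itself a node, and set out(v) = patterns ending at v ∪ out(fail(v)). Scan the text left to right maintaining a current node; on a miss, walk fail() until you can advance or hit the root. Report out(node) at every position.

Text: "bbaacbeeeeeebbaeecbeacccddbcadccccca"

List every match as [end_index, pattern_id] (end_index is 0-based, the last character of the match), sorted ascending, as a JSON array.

Construct AC machine:
Trie (insert patterns):
  n0 'ε': b→3 c→11 d→1 e→12
  n1 'd': d→2
  n2 'dd': ·  ←P0
  n3 'b': b→9 e→4
  n4 'be': a→5
  n5 'bea': c→6
  n6 'beac': c→7
  n7 'beacc': c→8
  n8 'beaccc': ·  ←P1
  n9 'bb': a→10
  n10 'bba': ·  ←P2
  n11 'c': c→14  ←P3
  n12 'e': e→13
  n13 'ee': ·  ←P4
  n14 'cc': c→15
  n15 'ccc': ·  ←P5

BFS fail/out derivation:
  fail(1) 'd': from fail(0)=0 chase 'd': 0 ⇒ 0;  out=∅∪out(0)=∅
  fail(3) 'b': from fail(0)=0 chase 'b': 0 ⇒ 0;  out=∅∪out(0)=∅
  fail(11) 'c': from fail(0)=0 chase 'c': 0 ⇒ 0;  out={3}∪out(0)={3}
  fail(12) 'e': from fail(0)=0 chase 'e': 0 ⇒ 0;  out=∅∪out(0)=∅
  fail(2) 'dd': from fail(1)=0 chase 'd': 0 ⇒ 1;  out={0}∪out(1)={0}
  fail(4) 'be': from fail(3)=0 chase 'e': 0 ⇒ 12;  out=∅∪out(12)=∅
  fail(9) 'bb': from fail(3)=0 chase 'b': 0 ⇒ 3;  out=∅∪out(3)=∅
  fail(13) 'ee': from fail(12)=0 chase 'e': 0 ⇒ 12;  out={4}∪out(12)={4}
  fail(14) 'cc': from fail(11)=0 chase 'c': 0 ⇒ 11;  out=∅∪out(11)={3}
  fail(5) 'bea': from fail(4)=12 chase 'a': 12→0 ⇒ 0;  out=∅∪out(0)=∅
  fail(10) 'bba': from fail(9)=3 chase 'a': 3→0 ⇒ 0;  out={2}∪out(0)={2}
  fail(15) 'ccc': from fail(14)=11 chase 'c': 11 ⇒ 14;  out={5}∪out(14)={3,5}
  fail(6) 'beac': from fail(5)=0 chase 'c': 0 ⇒ 11;  out=∅∪out(11)={3}
  fail(7) 'beacc': from fail(6)=11 chase 'c': 11 ⇒ 14;  out=∅∪out(14)={3}
  fail(8) 'beaccc': from fail(7)=14 chase 'c': 14 ⇒ 15;  out={1}∪out(15)={1,3,5}

Run:
i=0 'b': node 0→3
i=1 'b': node 3→9
i=2 'a': node 9→10  ** P2@[0:2]
i=3 'a': node 10→0 (fail-walked)
i=4 'c': node 0→11  ** P3@[4:4]
i=5 'b': node 11→3 (fail-walked)
i=6 'e': node 3→4
i=7 'e': node 4→13 (fail-walked)  ** P4@[6:7]
i=8 'e': node 13→13 (fail-walked)  ** P4@[7:8]
i=9 'e': node 13→13 (fail-walked)  ** P4@[8:9]
i=10 'e': node 13→13 (fail-walked)  ** P4@[9:10]
i=11 'e': node 13→13 (fail-walked)  ** P4@[10:11]
i=12 'b': node 13→3 (fail-walked)
i=13 'b': node 3→9
i=14 'a': node 9→10  ** P2@[12:14]
i=15 'e': node 10→12 (fail-walked)
i=16 'e': node 12→13  ** P4@[15:16]
i=17 'c': node 13→11 (fail-walked)  ** P3@[17:17]
i=18 'b': node 11→3 (fail-walked)
i=19 'e': node 3→4
i=20 'a': node 4→5
i=21 'c': node 5→6  ** P3@[21:21]
i=22 'c': node 6→7  ** P3@[22:22]
i=23 'c': node 7→8  ** P1@[18:23],P3@[23:23],P5@[21:23]
i=24 'd': node 8→1 (fail-walked)
i=25 'd': node 1→2  ** P0@[24:25]
i=26 'b': node 2→3 (fail-walked)
i=27 'c': node 3→11 (fail-walked)  ** P3@[27:27]
i=28 'a': node 11→0 (fail-walked)
i=29 'd': node 0→1
i=30 'c': node 1→11 (fail-walked)  ** P3@[30:30]
i=31 'c': node 11→14  ** P3@[31:31]
i=32 'c': node 14→15  ** P3@[32:32],P5@[30:32]
i=33 'c': node 15→15 (fail-walked)  ** P3@[33:33],P5@[31:33]
i=34 'c': node 15→15 (fail-walked)  ** P3@[34:34],P5@[32:34]
i=35 'a': node 15→0 (fail-walked)

Result: [[2,2],[4,3],[7,4],[8,4],[9,4],[10,4],[11,4],[14,2],[16,4],[17,3],[21,3],[22,3],[23,1],[23,3],[23,5],[25,0],[27,3],[30,3],[31,3],[32,3],[32,5],[33,3],[33,5],[34,3],[34,5]]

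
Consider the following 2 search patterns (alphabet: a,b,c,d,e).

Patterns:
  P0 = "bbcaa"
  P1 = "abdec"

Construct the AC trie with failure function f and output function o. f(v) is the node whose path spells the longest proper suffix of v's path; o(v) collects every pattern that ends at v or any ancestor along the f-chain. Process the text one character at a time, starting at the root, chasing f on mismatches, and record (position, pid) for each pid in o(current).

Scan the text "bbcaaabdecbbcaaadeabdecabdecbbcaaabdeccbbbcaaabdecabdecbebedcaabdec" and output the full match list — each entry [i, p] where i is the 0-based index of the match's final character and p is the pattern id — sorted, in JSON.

Build automaton:
Trie (insert patterns):
  n0 'ε': a→6 b→1
  n1 'b': b→2
  n2 'bb': c→3
  n3 'bbc': a→4
  n4 'bbca': a→5
  n5 'bbcaa': ·  ←P0
  n6 'a': b→7
  n7 'ab': d→8
  n8 'abd': e→9
  n9 'abde': c→10
  n10 'abdec': ·  ←P1

Failure links (BFS by depth):
  fail(1) 'b': from fail(0)=0 chase 'b': 0 ⇒ 0;  out=∅∪out(0)=∅
  fail(6) 'a': from fail(0)=0 chase 'a': 0 ⇒ 0;  out=∅∪out(0)=∅
  fail(2) 'bb': from fail(1)=0 chase 'b': 0 ⇒ 1;  out=∅∪out(1)=∅
  fail(7) 'ab': from fail(6)=0 chase 'b': 0 ⇒ 1;  out=∅∪out(1)=∅
  fail(3) 'bbc': from fail(2)=1 chase 'c': 1→0 ⇒ 0;  out=∅∪out(0)=∅
  fail(8) 'abd': from fail(7)=1 chase 'd': 1→0 ⇒ 0;  out=∅∪out(0)=∅
  fail(4) 'bbca': from fail(3)=0 chase 'a': 0 ⇒ 6;  out=∅∪out(6)=∅
  fail(9) 'abde': from fail(8)=0 chase 'e': 0 ⇒ 0;  out=∅∪out(0)=∅
  fail(5) 'bbcaa': from fail(4)=6 chase 'a': 6→0 ⇒ 6;  out={0}∪out(6)={0}
  fail(10) 'abdec': from fail(9)=0 chase 'c': 0 ⇒ 0;  out={1}∪out(0)={1}

Text stream:
pos 0 'b': at 1
pos 1 'b': at 2
pos 2 'c': at 3
pos 3 'a': at 4
pos 4 'a': at 5  emit P0@[0:4]
pos 5 'a': at 6 (via fail)
pos 6 'b': at 7
pos 7 'd': at 8
pos 8 'e': at 9
pos 9 'c': at 10  emit P1@[5:9]
pos 10 'b': at 1 (via fail)
pos 11 'b': at 2
pos 12 'c': at 3
pos 13 'a': at 4
pos 14 'a': at 5  emit P0@[10:14]
pos 15 'a': at 6 (via fail)
pos 16 'd': at 0 (via fail)
pos 17 'e': at 0
pos 18 'a': at 6
pos 19 'b': at 7
pos 20 'd': at 8
pos 21 'e': at 9
pos 22 'c': at 10  emit P1@[18:22]
pos 23 'a': at 6 (via fail)
pos 24 'b': at 7
pos 25 'd': at 8
pos 26 'e': at 9
pos 27 'c': at 10  emit P1@[23:27]
pos 28 'b': at 1 (via fail)
pos 29 'b': at 2
pos 30 'c': at 3
pos 31 'a': at 4
pos 32 'a': at 5  emit P0@[28:32]
pos 33 'a': at 6 (via fail)
pos 34 'b': at 7
pos 35 'd': at 8
pos 36 'e': at 9
pos 37 'c': at 10  emit P1@[33:37]
pos 38 'c': at 0 (via fail)
pos 39 'b': at 1
pos 40 'b': at 2
pos 41 'b': at 2 (via fail)
pos 42 'c': at 3
pos 43 'a': at 4
pos 44 'a': at 5  emit P0@[40:44]
pos 45 'a': at 6 (via fail)
pos 46 'b': at 7
pos 47 'd': at 8
pos 48 'e': at 9
pos 49 'c': at 10  emit P1@[45:49]
pos 50 'a': at 6 (via fail)
pos 51 'b': at 7
pos 52 'd': at 8
pos 53 'e': at 9
pos 54 'c': at 10  emit P1@[50:54]
pos 55 'b': at 1 (via fail)
pos 56 'e': at 0 (via fail)
pos 57 'b': at 1
pos 58 'e': at 0 (via fail)
pos 59 'd': at 0
pos 60 'c': at 0
pos 61 'a': at 6
pos 62 'a': at 6 (via fail)
pos 63 'b': at 7
pos 64 'd': at 8
pos 65 'e': at 9
pos 66 'c': at 10  emit P1@[62:66]

Matches: [[4,0],[9,1],[14,0],[22,1],[27,1],[32,0],[37,1],[44,0],[49,1],[54,1],[66,1]]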